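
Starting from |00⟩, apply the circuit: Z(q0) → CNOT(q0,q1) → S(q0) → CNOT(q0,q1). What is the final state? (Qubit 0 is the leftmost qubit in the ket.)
|00⟩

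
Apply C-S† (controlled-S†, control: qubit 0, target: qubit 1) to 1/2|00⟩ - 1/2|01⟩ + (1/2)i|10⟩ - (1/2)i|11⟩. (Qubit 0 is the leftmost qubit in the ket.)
1/2|00⟩ - 1/2|01⟩ + (1/2)i|10⟩ - 1/2|11⟩

C-S† leaves the control-|0⟩ kets |00⟩, |01⟩ unchanged and applies S† to qubit 1 on the control-|1⟩ pair (|10⟩, |11⟩).
S† = [[1, 0], [0, -i]].
With a = amp(|10⟩) = (1/2)i and b = amp(|11⟩) = -(1/2)i:
new amp(|10⟩) = (1)·a = (1/2)i
new amp(|11⟩) = (-i)·b = -1/2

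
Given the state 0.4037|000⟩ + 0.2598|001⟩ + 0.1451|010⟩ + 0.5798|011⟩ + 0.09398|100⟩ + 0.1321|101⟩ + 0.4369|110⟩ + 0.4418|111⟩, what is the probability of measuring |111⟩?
0.1952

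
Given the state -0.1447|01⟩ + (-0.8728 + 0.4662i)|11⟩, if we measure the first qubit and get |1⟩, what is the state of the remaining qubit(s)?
(-0.8821 + 0.4711i)|1⟩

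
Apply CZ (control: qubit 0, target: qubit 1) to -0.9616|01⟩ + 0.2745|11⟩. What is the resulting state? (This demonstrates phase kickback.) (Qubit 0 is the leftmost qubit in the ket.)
-0.9616|01⟩ - 0.2745|11⟩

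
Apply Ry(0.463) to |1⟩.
-0.2294|0⟩ + 0.9733|1⟩

Ry(0.463) = [[cos(θ/2), −sin(θ/2)], [sin(θ/2), cos(θ/2)]]; θ = 0.463, cos(θ/2) ≈ 0.973323, sin(θ/2) ≈ 0.229438.
With a = amp(|0⟩) = 0 and b = amp(|1⟩) = 1:
new amp(|0⟩) = (0.973323)·a + (-0.229438)·b = -0.2294
new amp(|1⟩) = (0.229438)·a + (0.973323)·b = 0.9733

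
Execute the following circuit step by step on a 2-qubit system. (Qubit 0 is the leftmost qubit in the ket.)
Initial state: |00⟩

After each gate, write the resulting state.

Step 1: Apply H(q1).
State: 1/√2|00⟩ + 1/√2|01⟩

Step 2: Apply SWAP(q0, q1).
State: 1/√2|00⟩ + 1/√2|10⟩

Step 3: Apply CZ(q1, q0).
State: 1/√2|00⟩ + 1/√2|10⟩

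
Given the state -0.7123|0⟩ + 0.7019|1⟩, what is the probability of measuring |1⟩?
0.4927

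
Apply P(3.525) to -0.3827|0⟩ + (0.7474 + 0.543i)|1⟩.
-0.3827|0⟩ + (-0.49 - 0.7832i)|1⟩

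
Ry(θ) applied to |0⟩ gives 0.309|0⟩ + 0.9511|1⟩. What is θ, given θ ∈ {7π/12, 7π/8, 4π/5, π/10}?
4π/5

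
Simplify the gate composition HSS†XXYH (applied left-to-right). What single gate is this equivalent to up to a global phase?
Y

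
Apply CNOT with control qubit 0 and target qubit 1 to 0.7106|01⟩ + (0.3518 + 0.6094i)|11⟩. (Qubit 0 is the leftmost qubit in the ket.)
0.7106|01⟩ + (0.3518 + 0.6094i)|10⟩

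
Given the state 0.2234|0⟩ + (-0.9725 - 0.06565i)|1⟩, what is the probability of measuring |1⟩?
0.9501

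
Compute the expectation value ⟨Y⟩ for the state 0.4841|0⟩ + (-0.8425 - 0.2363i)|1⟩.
-0.2288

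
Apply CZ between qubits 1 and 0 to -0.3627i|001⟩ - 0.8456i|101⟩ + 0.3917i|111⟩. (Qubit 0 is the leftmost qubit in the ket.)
-0.3627i|001⟩ - 0.8456i|101⟩ - 0.3917i|111⟩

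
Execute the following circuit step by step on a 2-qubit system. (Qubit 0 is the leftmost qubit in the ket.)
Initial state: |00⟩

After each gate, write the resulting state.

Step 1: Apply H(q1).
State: 1/√2|00⟩ + 1/√2|01⟩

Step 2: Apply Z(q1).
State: 1/√2|00⟩ - 1/√2|01⟩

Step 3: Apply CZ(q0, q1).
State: 1/√2|00⟩ - 1/√2|01⟩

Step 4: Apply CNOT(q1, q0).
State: 1/√2|00⟩ - 1/√2|11⟩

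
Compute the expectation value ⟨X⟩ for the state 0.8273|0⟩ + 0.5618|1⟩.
0.9296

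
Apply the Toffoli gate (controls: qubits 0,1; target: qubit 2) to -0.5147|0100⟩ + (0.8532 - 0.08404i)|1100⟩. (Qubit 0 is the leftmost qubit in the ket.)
-0.5147|0100⟩ + (0.8532 - 0.08404i)|1110⟩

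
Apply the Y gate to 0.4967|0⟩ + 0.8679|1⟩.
-0.8679i|0⟩ + 0.4967i|1⟩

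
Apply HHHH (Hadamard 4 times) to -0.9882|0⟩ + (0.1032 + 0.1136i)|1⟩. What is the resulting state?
-0.9882|0⟩ + (0.1032 + 0.1136i)|1⟩

H² = I, so an even number of Hadamards cancels: H^4 = I and the state is unchanged.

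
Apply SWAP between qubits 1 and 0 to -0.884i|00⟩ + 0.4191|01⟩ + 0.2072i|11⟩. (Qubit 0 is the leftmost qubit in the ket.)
-0.884i|00⟩ + 0.4191|10⟩ + 0.2072i|11⟩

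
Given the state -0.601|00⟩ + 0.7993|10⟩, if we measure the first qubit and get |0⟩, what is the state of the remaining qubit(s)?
-|0⟩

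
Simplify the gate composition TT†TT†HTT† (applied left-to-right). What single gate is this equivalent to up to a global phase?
H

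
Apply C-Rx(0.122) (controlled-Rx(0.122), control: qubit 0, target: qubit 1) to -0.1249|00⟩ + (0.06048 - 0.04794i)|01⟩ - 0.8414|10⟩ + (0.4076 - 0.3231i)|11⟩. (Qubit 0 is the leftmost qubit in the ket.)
-0.1249|00⟩ + (0.06048 - 0.04794i)|01⟩ + (-0.8595 - 0.02485i)|10⟩ + (0.4068 - 0.2712i)|11⟩

C-Rx(0.122) leaves the control-|0⟩ kets |00⟩, |01⟩ unchanged and applies Rx(0.122) to qubit 1 on the control-|1⟩ pair (|10⟩, |11⟩).
Rx(0.122) = [[cos(θ/2), −i·sin(θ/2)], [−i·sin(θ/2), cos(θ/2)]]; θ = 0.122, cos(θ/2) ≈ 0.99814, sin(θ/2) ≈ 0.0609622.
With a = amp(|10⟩) = -0.8414 and b = amp(|11⟩) = (0.4076 - 0.3231i):
new amp(|10⟩) = (0.99814)·a + (-0.0609622i)·b = (-0.8595 - 0.02485i)
new amp(|11⟩) = (-0.0609622i)·a + (0.99814)·b = (0.4068 - 0.2712i)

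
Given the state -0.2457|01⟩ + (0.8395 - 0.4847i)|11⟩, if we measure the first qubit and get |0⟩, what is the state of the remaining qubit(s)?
-|1⟩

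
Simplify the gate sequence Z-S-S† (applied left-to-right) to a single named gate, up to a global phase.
Z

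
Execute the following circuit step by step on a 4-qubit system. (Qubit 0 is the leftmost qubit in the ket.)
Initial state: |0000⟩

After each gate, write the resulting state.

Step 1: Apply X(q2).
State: |0010⟩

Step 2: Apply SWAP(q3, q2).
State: |0001⟩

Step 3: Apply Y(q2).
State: i|0011⟩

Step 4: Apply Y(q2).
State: |0001⟩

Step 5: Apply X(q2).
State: |0011⟩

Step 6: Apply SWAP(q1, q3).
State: |0110⟩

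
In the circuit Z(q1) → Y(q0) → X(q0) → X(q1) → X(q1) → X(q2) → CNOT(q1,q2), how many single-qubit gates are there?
6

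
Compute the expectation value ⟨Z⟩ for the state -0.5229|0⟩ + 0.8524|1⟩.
-0.4532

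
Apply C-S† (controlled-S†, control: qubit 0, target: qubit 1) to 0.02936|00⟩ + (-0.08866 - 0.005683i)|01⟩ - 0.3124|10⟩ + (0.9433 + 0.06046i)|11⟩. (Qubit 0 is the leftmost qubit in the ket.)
0.02936|00⟩ + (-0.08866 - 0.005683i)|01⟩ - 0.3124|10⟩ + (0.06046 - 0.9433i)|11⟩

C-S† leaves the control-|0⟩ kets |00⟩, |01⟩ unchanged and applies S† to qubit 1 on the control-|1⟩ pair (|10⟩, |11⟩).
S† = [[1, 0], [0, -i]].
With a = amp(|10⟩) = -0.3124 and b = amp(|11⟩) = (0.9433 + 0.06046i):
new amp(|10⟩) = (1)·a = -0.3124
new amp(|11⟩) = (-i)·b = (0.06046 - 0.9433i)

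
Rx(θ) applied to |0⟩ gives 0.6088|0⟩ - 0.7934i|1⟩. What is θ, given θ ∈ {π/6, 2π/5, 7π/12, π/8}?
7π/12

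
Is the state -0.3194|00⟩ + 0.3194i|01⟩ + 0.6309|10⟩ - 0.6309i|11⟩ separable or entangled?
Separable

Writing the state as a|00⟩ + b|01⟩ + c|10⟩ + d|11⟩, it is a product state iff ad − bc = 0.
Here (a, b, c, d) = (-0.3194, 0.3194i, 0.6309, -0.6309i): ad − bc = (-0.3194)(-0.6309i) − (0.3194i)(0.6309) = 0, so the state is separable.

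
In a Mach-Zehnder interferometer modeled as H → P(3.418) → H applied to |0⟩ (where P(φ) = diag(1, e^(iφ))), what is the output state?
(0.01898 - 0.1365i)|0⟩ + (0.981 + 0.1365i)|1⟩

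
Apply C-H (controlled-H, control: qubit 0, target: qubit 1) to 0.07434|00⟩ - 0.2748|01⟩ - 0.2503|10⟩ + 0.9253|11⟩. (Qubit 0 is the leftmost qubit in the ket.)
0.07434|00⟩ - 0.2748|01⟩ + 0.4773|10⟩ - 0.8313|11⟩

C-H leaves the control-|0⟩ kets |00⟩, |01⟩ unchanged and applies H to qubit 1 on the control-|1⟩ pair (|10⟩, |11⟩).
H = [[1/√2, 1/√2], [1/√2, -1/√2]].
With a = amp(|10⟩) = -0.2503 and b = amp(|11⟩) = 0.9253:
new amp(|10⟩) = (1/√2)·a + (1/√2)·b = 0.4773
new amp(|11⟩) = (1/√2)·a + (-1/√2)·b = -0.8313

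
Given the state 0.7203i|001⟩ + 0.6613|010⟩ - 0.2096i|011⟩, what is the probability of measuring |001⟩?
0.5188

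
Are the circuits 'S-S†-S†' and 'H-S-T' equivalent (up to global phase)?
No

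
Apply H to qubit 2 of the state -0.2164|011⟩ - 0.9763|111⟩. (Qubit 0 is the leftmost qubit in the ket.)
-0.153|010⟩ + 0.153|011⟩ - 0.6903|110⟩ + 0.6903|111⟩

H on qubit 2 mixes each pair of kets that differ only in qubit 2: amplitudes (a, b) of (|…0…⟩, |…1…⟩) become ((a + b)/√2, (a − b)/√2). Kets absent from the input have amplitude 0.
(|010⟩, |011⟩): (a, b) = (0, -0.2164) → (-0.153, 0.153)
(|110⟩, |111⟩): (a, b) = (0, -0.9763) → (-0.6903, 0.6903)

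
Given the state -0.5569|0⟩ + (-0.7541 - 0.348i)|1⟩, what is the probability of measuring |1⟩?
0.6898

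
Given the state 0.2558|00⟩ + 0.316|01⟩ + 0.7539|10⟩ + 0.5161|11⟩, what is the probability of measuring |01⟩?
0.09986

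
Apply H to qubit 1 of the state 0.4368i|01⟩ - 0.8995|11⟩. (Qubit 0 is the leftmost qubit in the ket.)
0.3089i|00⟩ - 0.3089i|01⟩ - 0.636|10⟩ + 0.636|11⟩

H on qubit 1 mixes each pair of kets that differ only in qubit 1: amplitudes (a, b) of (|…0…⟩, |…1…⟩) become ((a + b)/√2, (a − b)/√2). Kets absent from the input have amplitude 0.
(|00⟩, |01⟩): (a, b) = (0, 0.4368i) → (0.3089i, -0.3089i)
(|10⟩, |11⟩): (a, b) = (0, -0.8995) → (-0.636, 0.636)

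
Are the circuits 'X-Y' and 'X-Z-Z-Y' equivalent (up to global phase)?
Yes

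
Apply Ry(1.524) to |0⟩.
0.7235|0⟩ + 0.6904|1⟩

Ry(1.524) = [[cos(θ/2), −sin(θ/2)], [sin(θ/2), cos(θ/2)]]; θ = 1.524, cos(θ/2) ≈ 0.723457, sin(θ/2) ≈ 0.69037.
With a = amp(|0⟩) = 1 and b = amp(|1⟩) = 0:
new amp(|0⟩) = (0.723457)·a + (-0.69037)·b = 0.7235
new amp(|1⟩) = (0.69037)·a + (0.723457)·b = 0.6904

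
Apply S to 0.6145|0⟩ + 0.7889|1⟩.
0.6145|0⟩ + 0.7889i|1⟩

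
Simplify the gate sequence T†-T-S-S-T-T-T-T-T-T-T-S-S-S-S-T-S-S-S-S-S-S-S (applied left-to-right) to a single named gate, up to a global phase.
S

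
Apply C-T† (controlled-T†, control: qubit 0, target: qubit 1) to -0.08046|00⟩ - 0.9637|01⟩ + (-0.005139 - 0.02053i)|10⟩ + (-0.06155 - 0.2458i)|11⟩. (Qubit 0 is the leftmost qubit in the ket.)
-0.08046|00⟩ - 0.9637|01⟩ + (-0.005139 - 0.02053i)|10⟩ + (-0.2173 - 0.1303i)|11⟩

C-T† leaves the control-|0⟩ kets |00⟩, |01⟩ unchanged and applies T† to qubit 1 on the control-|1⟩ pair (|10⟩, |11⟩).
T† = [[1, 0], [0, (1/√2 - (1/√2)i)]].
With a = amp(|10⟩) = (-0.005139 - 0.02053i) and b = amp(|11⟩) = (-0.06155 - 0.2458i):
new amp(|10⟩) = (1)·a = (-0.005139 - 0.02053i)
new amp(|11⟩) = (1/√2 - (1/√2)i)·b = (-0.2173 - 0.1303i)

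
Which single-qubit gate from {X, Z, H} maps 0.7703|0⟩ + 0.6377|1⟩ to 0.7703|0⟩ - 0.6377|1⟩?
Z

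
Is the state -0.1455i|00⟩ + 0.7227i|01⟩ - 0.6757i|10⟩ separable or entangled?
Entangled

Writing the state as a|00⟩ + b|01⟩ + c|10⟩ + d|11⟩, it is a product state iff ad − bc = 0.
Here (a, b, c, d) = (-0.1455i, 0.7227i, -0.6757i, 0): ad − bc = (-0.1455i)(0) − (0.7227i)(-0.6757i) = -0.4883 ≠ 0, so the state is entangled.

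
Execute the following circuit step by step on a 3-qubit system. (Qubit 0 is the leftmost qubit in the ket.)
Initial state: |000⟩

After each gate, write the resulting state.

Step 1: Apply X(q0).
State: |100⟩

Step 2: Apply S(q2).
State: |100⟩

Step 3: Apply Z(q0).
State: -|100⟩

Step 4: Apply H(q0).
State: -1/√2|000⟩ + 1/√2|100⟩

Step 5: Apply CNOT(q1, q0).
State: -1/√2|000⟩ + 1/√2|100⟩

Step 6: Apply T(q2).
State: -1/√2|000⟩ + 1/√2|100⟩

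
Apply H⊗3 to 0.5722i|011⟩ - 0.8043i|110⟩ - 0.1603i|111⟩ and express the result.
-0.1387i|000⟩ - 0.43i|001⟩ + 0.1387i|010⟩ + 0.43i|011⟩ + 0.5433i|100⟩ + 0.02539i|101⟩ - 0.5433i|110⟩ - 0.02539i|111⟩

H⊗3 gives amp(|y⟩) = (1/2√2) Σ_x (−1)^(x·y) amp(|x⟩), where x·y is the number of positions in which both x and y have a 1.
|000⟩: (0.5722i - 0.8043i - 0.1603i)/(2√2) = -0.1387i
|001⟩: (-0.5722i - 0.8043i + 0.1603i)/(2√2) = -0.43i
|010⟩: (-0.5722i + 0.8043i + 0.1603i)/(2√2) = 0.1387i
|011⟩: (0.5722i + 0.8043i - 0.1603i)/(2√2) = 0.43i
|100⟩: (0.5722i + 0.8043i + 0.1603i)/(2√2) = 0.5433i
|101⟩: (-0.5722i + 0.8043i - 0.1603i)/(2√2) = 0.02539i
|110⟩: (-0.5722i - 0.8043i - 0.1603i)/(2√2) = -0.5433i
|111⟩: (0.5722i - 0.8043i + 0.1603i)/(2√2) = -0.02539i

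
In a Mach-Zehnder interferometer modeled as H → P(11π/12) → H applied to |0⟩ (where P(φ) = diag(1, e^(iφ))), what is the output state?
(0.01704 + 0.1294i)|0⟩ + (0.983 - 0.1294i)|1⟩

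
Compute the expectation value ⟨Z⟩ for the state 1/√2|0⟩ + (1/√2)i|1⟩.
0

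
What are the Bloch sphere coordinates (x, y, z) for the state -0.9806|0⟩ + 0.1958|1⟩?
(-0.384, 0, 0.9232)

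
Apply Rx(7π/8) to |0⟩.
0.1951|0⟩ - 0.9808i|1⟩

Rx(7π/8) = [[cos(θ/2), −i·sin(θ/2)], [−i·sin(θ/2), cos(θ/2)]]; θ = 7π/8, cos(θ/2) ≈ 0.19509, sin(θ/2) ≈ 0.980785.
With a = amp(|0⟩) = 1 and b = amp(|1⟩) = 0:
new amp(|0⟩) = (0.19509)·a + (-0.980785i)·b = 0.1951
new amp(|1⟩) = (-0.980785i)·a + (0.19509)·b = -0.9808i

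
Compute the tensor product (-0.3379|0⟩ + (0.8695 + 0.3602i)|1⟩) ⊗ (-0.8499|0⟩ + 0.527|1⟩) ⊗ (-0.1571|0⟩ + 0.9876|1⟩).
-0.04512|000⟩ + 0.2836|001⟩ + 0.02798|010⟩ - 0.1759|011⟩ + (0.1161 + 0.04809i)|100⟩ + (-0.7298 - 0.3023i)|101⟩ + (-0.07199 - 0.02982i)|110⟩ + (0.4525 + 0.1875i)|111⟩

amp(|b₁b₂…⟩) = product of the factor amplitudes for bits b₁, b₂, …; only kets whose every factor amplitude is nonzero survive.
|000⟩: (-0.3379)(-0.8499)(-0.1571) = -0.04512
|001⟩: (-0.3379)(-0.8499)(0.9876) = 0.2836
|010⟩: (-0.3379)(0.527)(-0.1571) = 0.02798
|011⟩: (-0.3379)(0.527)(0.9876) = -0.1759
|100⟩: (0.8695 + 0.3602i)(-0.8499)(-0.1571) = (0.1161 + 0.04809i)
|101⟩: (0.8695 + 0.3602i)(-0.8499)(0.9876) = (-0.7298 - 0.3023i)
|110⟩: (0.8695 + 0.3602i)(0.527)(-0.1571) = (-0.07199 - 0.02982i)
|111⟩: (0.8695 + 0.3602i)(0.527)(0.9876) = (0.4525 + 0.1875i)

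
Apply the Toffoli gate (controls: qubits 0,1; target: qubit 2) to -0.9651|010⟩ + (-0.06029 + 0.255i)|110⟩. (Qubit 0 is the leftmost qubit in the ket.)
-0.9651|010⟩ + (-0.06029 + 0.255i)|111⟩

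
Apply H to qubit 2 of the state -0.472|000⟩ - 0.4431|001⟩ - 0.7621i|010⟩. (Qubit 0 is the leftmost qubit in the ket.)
-0.6471|000⟩ - 0.02044|001⟩ - 0.5389i|010⟩ - 0.5389i|011⟩

H on qubit 2 mixes each pair of kets that differ only in qubit 2: amplitudes (a, b) of (|…0…⟩, |…1…⟩) become ((a + b)/√2, (a − b)/√2). Kets absent from the input have amplitude 0.
(|000⟩, |001⟩): (a, b) = (-0.472, -0.4431) → (-0.6471, -0.02044)
(|010⟩, |011⟩): (a, b) = (-0.7621i, 0) → (-0.5389i, -0.5389i)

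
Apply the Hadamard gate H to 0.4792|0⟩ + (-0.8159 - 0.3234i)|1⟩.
(-0.2381 - 0.2287i)|0⟩ + (0.9158 + 0.2287i)|1⟩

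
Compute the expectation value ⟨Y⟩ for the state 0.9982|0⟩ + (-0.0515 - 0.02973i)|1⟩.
-0.05935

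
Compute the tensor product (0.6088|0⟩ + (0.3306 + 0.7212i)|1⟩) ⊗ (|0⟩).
0.6088|00⟩ + (0.3306 + 0.7212i)|10⟩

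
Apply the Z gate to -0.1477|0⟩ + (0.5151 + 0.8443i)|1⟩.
-0.1477|0⟩ + (-0.5151 - 0.8443i)|1⟩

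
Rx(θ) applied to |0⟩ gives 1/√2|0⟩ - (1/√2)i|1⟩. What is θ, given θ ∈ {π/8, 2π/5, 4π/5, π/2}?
π/2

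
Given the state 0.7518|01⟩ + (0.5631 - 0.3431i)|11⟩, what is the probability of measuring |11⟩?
0.4348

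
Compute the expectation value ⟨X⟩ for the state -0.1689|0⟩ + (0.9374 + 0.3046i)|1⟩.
-0.3167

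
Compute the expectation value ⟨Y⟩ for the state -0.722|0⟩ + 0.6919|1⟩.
0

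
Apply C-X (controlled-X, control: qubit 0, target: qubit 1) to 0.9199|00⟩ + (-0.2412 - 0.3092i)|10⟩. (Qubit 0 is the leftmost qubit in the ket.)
0.9199|00⟩ + (-0.2412 - 0.3092i)|11⟩

C-X leaves the control-|0⟩ kets |00⟩, |01⟩ unchanged and applies X to qubit 1 on the control-|1⟩ pair (|10⟩, |11⟩).
X = [[0, 1], [1, 0]].
With a = amp(|10⟩) = (-0.2412 - 0.3092i) and b = amp(|11⟩) = 0:
new amp(|10⟩) = (1)·b = 0
new amp(|11⟩) = (1)·a = (-0.2412 - 0.3092i)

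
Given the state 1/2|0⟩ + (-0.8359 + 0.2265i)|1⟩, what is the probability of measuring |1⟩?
0.75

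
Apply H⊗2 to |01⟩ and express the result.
1/2|00⟩ - 1/2|01⟩ + 1/2|10⟩ - 1/2|11⟩

H⊗2 gives amp(|y⟩) = (1/2) Σ_x (−1)^(x·y) amp(|x⟩), where x·y is the number of positions in which both x and y have a 1.
|00⟩: (1)/2 = 1/2
|01⟩: (-1)/2 = -1/2
|10⟩: (1)/2 = 1/2
|11⟩: (-1)/2 = -1/2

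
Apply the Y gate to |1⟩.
-i|0⟩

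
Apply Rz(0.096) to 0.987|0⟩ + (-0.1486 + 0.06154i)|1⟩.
(0.9859 - 0.04736i)|0⟩ + (-0.1514 + 0.05434i)|1⟩

Rz(0.096) = [[e^(−iθ/2), 0], [0, e^(iθ/2)]] with e^(±iθ/2) = cos(θ/2) ± i·sin(θ/2); θ = 0.096, cos(θ/2) ≈ 0.998848, sin(θ/2) ≈ 0.0479816.
With a = amp(|0⟩) = 0.987 and b = amp(|1⟩) = (-0.1486 + 0.06154i):
new amp(|0⟩) = (0.998848 - 0.0479816i)·a = (0.9859 - 0.04736i)
new amp(|1⟩) = (0.998848 + 0.0479816i)·b = (-0.1514 + 0.05434i)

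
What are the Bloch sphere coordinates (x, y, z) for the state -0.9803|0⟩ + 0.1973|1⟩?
(-0.3868, 0, 0.9221)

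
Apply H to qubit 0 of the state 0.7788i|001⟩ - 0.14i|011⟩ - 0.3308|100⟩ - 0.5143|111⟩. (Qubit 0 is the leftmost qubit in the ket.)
-0.2339|000⟩ + 0.5507i|001⟩ + (-0.3637 - 0.09899i)|011⟩ + 0.2339|100⟩ + 0.5507i|101⟩ + (0.3637 - 0.09899i)|111⟩

H on qubit 0 mixes each pair of kets that differ only in qubit 0: amplitudes (a, b) of (|…0…⟩, |…1…⟩) become ((a + b)/√2, (a − b)/√2). Kets absent from the input have amplitude 0.
(|000⟩, |100⟩): (a, b) = (0, -0.3308) → (-0.2339, 0.2339)
(|001⟩, |101⟩): (a, b) = (0.7788i, 0) → (0.5507i, 0.5507i)
(|011⟩, |111⟩): (a, b) = (-0.14i, -0.5143) → ((-0.3637 - 0.09899i), (0.3637 - 0.09899i))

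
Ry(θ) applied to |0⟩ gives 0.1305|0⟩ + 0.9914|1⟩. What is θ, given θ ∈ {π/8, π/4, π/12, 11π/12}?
11π/12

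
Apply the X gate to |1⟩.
|0⟩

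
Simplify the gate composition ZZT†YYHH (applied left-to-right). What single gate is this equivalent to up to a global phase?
T†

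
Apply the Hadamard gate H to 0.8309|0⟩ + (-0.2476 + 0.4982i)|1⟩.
(0.4125 + 0.3523i)|0⟩ + (0.7626 - 0.3523i)|1⟩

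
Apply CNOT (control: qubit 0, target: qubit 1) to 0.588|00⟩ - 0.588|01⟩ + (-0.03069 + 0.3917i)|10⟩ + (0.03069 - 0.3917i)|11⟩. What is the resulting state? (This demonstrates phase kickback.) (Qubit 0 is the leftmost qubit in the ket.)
0.588|00⟩ - 0.588|01⟩ + (0.03069 - 0.3917i)|10⟩ + (-0.03069 + 0.3917i)|11⟩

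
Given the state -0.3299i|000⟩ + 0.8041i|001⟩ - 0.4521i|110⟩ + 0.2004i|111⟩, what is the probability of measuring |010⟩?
0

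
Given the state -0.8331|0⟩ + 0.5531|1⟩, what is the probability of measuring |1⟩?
0.3059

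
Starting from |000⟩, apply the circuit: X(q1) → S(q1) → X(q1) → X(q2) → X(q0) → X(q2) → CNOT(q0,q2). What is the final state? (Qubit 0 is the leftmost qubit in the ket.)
i|101⟩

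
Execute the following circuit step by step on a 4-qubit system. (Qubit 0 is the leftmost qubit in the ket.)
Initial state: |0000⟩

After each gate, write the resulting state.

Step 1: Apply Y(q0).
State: i|1000⟩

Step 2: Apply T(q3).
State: i|1000⟩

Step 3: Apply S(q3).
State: i|1000⟩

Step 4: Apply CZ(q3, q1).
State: i|1000⟩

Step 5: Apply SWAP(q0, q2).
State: i|0010⟩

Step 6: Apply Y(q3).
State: -|0011⟩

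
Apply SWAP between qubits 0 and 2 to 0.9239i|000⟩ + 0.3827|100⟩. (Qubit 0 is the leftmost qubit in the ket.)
0.9239i|000⟩ + 0.3827|001⟩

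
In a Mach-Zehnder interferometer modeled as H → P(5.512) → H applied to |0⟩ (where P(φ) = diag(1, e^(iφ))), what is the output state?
(0.8585 - 0.3485i)|0⟩ + (0.1415 + 0.3485i)|1⟩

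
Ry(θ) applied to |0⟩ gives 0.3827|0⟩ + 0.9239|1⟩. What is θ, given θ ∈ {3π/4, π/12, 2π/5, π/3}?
3π/4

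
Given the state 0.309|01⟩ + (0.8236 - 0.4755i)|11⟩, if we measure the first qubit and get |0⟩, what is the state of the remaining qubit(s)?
|1⟩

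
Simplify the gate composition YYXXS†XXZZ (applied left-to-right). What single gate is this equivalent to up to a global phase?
S†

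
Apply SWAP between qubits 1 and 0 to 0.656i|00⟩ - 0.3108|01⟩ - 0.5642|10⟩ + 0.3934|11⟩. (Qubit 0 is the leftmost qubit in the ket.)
0.656i|00⟩ - 0.5642|01⟩ - 0.3108|10⟩ + 0.3934|11⟩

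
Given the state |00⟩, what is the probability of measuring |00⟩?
1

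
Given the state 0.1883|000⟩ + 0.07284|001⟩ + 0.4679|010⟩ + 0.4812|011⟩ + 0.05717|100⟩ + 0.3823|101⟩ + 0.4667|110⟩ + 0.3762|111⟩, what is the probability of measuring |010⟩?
0.2189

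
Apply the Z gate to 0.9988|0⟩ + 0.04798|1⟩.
0.9988|0⟩ - 0.04798|1⟩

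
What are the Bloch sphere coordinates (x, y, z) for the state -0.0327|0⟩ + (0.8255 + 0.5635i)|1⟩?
(-0.05399, -0.03685, -0.9979)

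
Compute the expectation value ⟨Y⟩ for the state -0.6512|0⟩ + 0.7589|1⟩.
0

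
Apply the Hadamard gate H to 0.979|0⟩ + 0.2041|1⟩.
0.8366|0⟩ + 0.5479|1⟩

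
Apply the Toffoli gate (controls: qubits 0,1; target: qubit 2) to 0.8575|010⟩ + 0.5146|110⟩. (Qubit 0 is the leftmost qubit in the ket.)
0.8575|010⟩ + 0.5146|111⟩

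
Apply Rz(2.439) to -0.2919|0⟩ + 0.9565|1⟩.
(-0.1004 + 0.2741i)|0⟩ + (0.3291 + 0.8981i)|1⟩

Rz(2.439) = [[e^(−iθ/2), 0], [0, e^(iθ/2)]] with e^(±iθ/2) = cos(θ/2) ± i·sin(θ/2); θ = 2.439, cos(θ/2) ≈ 0.344115, sin(θ/2) ≈ 0.938927.
With a = amp(|0⟩) = -0.2919 and b = amp(|1⟩) = 0.9565:
new amp(|0⟩) = (0.344115 - 0.938927i)·a = (-0.1004 + 0.2741i)
new amp(|1⟩) = (0.344115 + 0.938927i)·b = (0.3291 + 0.8981i)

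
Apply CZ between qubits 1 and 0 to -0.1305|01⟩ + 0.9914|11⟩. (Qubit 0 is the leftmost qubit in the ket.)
-0.1305|01⟩ - 0.9914|11⟩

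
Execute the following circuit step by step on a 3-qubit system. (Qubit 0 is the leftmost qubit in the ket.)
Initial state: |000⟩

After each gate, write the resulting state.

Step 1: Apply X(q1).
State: |010⟩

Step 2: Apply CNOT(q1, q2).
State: |011⟩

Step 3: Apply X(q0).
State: |111⟩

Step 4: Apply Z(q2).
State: -|111⟩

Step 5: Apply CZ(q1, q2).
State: |111⟩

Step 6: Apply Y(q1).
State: -i|101⟩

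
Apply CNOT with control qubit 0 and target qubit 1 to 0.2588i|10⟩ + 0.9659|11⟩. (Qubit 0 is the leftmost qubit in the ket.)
0.9659|10⟩ + 0.2588i|11⟩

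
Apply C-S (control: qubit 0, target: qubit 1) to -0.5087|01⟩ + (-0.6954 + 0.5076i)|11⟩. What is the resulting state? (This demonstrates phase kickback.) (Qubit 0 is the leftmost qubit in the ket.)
-0.5087|01⟩ + (-0.5076 - 0.6954i)|11⟩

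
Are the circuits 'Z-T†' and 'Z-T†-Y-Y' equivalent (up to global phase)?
Yes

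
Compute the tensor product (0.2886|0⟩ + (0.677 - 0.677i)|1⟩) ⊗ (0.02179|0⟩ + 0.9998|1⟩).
0.006289|00⟩ + 0.2885|01⟩ + (0.01475 - 0.01475i)|10⟩ + (0.6769 - 0.6769i)|11⟩

amp(|b₁b₂…⟩) = product of the factor amplitudes for bits b₁, b₂, …; only kets whose every factor amplitude is nonzero survive.
|00⟩: (0.2886)(0.02179) = 0.006289
|01⟩: (0.2886)(0.9998) = 0.2885
|10⟩: (0.677 - 0.677i)(0.02179) = (0.01475 - 0.01475i)
|11⟩: (0.677 - 0.677i)(0.9998) = (0.6769 - 0.6769i)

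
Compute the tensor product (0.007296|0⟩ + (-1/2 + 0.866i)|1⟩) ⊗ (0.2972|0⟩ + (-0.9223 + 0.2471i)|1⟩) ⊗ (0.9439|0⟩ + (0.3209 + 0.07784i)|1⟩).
0.002047|000⟩ + (0.0006958 + 0.0001688i)|001⟩ + (-0.006352 + 0.001702i)|010⟩ + (-0.0023 + 0.00005474i)|011⟩ + (-0.1403 + 0.2429i)|100⟩ + (-0.06772 + 0.07102i)|101⟩ + (0.2333 - 0.8705i)|110⟩ + (0.1511 - 0.2767i)|111⟩

amp(|b₁b₂…⟩) = product of the factor amplitudes for bits b₁, b₂, …; only kets whose every factor amplitude is nonzero survive.
|000⟩: (0.007296)(0.2972)(0.9439) = 0.002047
|001⟩: (0.007296)(0.2972)(0.3209 + 0.07784i) = (0.0006958 + 0.0001688i)
|010⟩: (0.007296)(-0.9223 + 0.2471i)(0.9439) = (-0.006352 + 0.001702i)
|011⟩: (0.007296)(-0.9223 + 0.2471i)(0.3209 + 0.07784i) = (-0.0023 + 0.00005474i)
|100⟩: (-1/2 + 0.866i)(0.2972)(0.9439) = (-0.1403 + 0.2429i)
|101⟩: (-1/2 + 0.866i)(0.2972)(0.3209 + 0.07784i) = (-0.06772 + 0.07102i)
|110⟩: (-1/2 + 0.866i)(-0.9223 + 0.2471i)(0.9439) = (0.2333 - 0.8705i)
|111⟩: (-1/2 + 0.866i)(-0.9223 + 0.2471i)(0.3209 + 0.07784i) = (0.1511 - 0.2767i)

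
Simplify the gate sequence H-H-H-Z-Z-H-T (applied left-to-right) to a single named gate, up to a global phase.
T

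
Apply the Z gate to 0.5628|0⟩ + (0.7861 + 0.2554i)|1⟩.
0.5628|0⟩ + (-0.7861 - 0.2554i)|1⟩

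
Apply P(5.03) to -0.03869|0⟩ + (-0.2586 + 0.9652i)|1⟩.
-0.03869|0⟩ + (0.8362 + 0.5471i)|1⟩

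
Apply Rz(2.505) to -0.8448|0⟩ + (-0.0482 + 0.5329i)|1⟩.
(-0.2644 + 0.8024i)|0⟩ + (-0.5212 + 0.121i)|1⟩

Rz(2.505) = [[e^(−iθ/2), 0], [0, e^(iθ/2)]] with e^(±iθ/2) = cos(θ/2) ± i·sin(θ/2); θ = 2.505, cos(θ/2) ≈ 0.312949, sin(θ/2) ≈ 0.94977.
With a = amp(|0⟩) = -0.8448 and b = amp(|1⟩) = (-0.0482 + 0.5329i):
new amp(|0⟩) = (0.312949 - 0.94977i)·a = (-0.2644 + 0.8024i)
new amp(|1⟩) = (0.312949 + 0.94977i)·b = (-0.5212 + 0.121i)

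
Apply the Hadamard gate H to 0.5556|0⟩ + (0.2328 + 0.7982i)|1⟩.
(0.5575 + 0.5644i)|0⟩ + (0.2283 - 0.5644i)|1⟩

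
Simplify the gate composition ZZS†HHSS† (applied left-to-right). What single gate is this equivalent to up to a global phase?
S†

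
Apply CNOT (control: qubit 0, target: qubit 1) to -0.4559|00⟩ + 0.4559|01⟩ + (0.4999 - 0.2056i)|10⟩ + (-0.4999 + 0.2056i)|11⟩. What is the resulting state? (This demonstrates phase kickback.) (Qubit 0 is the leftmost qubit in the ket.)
-0.4559|00⟩ + 0.4559|01⟩ + (-0.4999 + 0.2056i)|10⟩ + (0.4999 - 0.2056i)|11⟩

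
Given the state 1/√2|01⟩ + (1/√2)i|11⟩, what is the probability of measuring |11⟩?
1/2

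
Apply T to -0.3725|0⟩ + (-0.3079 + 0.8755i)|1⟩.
-0.3725|0⟩ + (-0.8368 + 0.4014i)|1⟩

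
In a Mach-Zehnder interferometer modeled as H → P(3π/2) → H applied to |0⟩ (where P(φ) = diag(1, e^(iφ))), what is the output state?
(1/2 - (1/2)i)|0⟩ + (1/2 + (1/2)i)|1⟩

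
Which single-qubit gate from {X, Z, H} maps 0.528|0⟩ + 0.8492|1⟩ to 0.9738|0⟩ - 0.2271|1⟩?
H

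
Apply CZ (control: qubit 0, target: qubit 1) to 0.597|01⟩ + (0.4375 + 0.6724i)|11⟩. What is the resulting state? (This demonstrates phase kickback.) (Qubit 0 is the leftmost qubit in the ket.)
0.597|01⟩ + (-0.4375 - 0.6724i)|11⟩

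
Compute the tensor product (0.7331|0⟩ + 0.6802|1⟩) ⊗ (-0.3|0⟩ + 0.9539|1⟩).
-0.2199|00⟩ + 0.6993|01⟩ - 0.2041|10⟩ + 0.6488|11⟩

amp(|b₁b₂…⟩) = product of the factor amplitudes for bits b₁, b₂, …; only kets whose every factor amplitude is nonzero survive.
|00⟩: (0.7331)(-0.3) = -0.2199
|01⟩: (0.7331)(0.9539) = 0.6993
|10⟩: (0.6802)(-0.3) = -0.2041
|11⟩: (0.6802)(0.9539) = 0.6488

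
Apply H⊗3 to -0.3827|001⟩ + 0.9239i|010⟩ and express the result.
(-0.1353 + 0.3266i)|000⟩ + (0.1353 + 0.3266i)|001⟩ + (-0.1353 - 0.3266i)|010⟩ + (0.1353 - 0.3266i)|011⟩ + (-0.1353 + 0.3266i)|100⟩ + (0.1353 + 0.3266i)|101⟩ + (-0.1353 - 0.3266i)|110⟩ + (0.1353 - 0.3266i)|111⟩

H⊗3 gives amp(|y⟩) = (1/2√2) Σ_x (−1)^(x·y) amp(|x⟩), where x·y is the number of positions in which both x and y have a 1.
|000⟩: (-0.3827 + 0.9239i)/(2√2) = (-0.1353 + 0.3266i)
|001⟩: (0.3827 + 0.9239i)/(2√2) = (0.1353 + 0.3266i)
|010⟩: (-0.3827 - 0.9239i)/(2√2) = (-0.1353 - 0.3266i)
|011⟩: (0.3827 - 0.9239i)/(2√2) = (0.1353 - 0.3266i)
|100⟩: (-0.3827 + 0.9239i)/(2√2) = (-0.1353 + 0.3266i)
|101⟩: (0.3827 + 0.9239i)/(2√2) = (0.1353 + 0.3266i)
|110⟩: (-0.3827 - 0.9239i)/(2√2) = (-0.1353 - 0.3266i)
|111⟩: (0.3827 - 0.9239i)/(2√2) = (0.1353 - 0.3266i)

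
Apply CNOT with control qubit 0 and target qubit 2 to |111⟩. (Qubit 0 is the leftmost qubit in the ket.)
|110⟩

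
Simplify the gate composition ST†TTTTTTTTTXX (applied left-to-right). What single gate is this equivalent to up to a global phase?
S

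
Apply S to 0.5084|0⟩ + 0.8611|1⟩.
0.5084|0⟩ + 0.8611i|1⟩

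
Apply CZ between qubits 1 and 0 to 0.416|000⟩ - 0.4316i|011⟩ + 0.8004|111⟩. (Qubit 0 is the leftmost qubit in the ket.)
0.416|000⟩ - 0.4316i|011⟩ - 0.8004|111⟩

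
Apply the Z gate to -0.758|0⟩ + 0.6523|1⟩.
-0.758|0⟩ - 0.6523|1⟩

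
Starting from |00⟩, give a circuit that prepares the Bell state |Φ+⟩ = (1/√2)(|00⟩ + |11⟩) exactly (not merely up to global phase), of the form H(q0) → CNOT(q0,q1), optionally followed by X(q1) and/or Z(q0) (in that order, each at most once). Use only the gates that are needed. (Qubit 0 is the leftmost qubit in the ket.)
H(q0) → CNOT(q0,q1)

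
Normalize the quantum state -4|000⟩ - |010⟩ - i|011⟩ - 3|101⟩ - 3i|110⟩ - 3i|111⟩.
-0.5963|000⟩ - 0.1491|010⟩ - 0.1491i|011⟩ - 1/√5|101⟩ - (1/√5)i|110⟩ - (1/√5)i|111⟩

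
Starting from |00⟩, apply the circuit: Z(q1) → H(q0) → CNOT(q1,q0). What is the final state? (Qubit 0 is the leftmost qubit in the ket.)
1/√2|00⟩ + 1/√2|10⟩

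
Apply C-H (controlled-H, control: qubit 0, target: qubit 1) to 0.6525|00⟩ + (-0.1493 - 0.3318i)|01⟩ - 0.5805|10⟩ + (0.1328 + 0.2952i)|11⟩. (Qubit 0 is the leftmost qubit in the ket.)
0.6525|00⟩ + (-0.1493 - 0.3318i)|01⟩ + (-0.3166 + 0.2087i)|10⟩ + (-0.5044 - 0.2087i)|11⟩

C-H leaves the control-|0⟩ kets |00⟩, |01⟩ unchanged and applies H to qubit 1 on the control-|1⟩ pair (|10⟩, |11⟩).
H = [[1/√2, 1/√2], [1/√2, -1/√2]].
With a = amp(|10⟩) = -0.5805 and b = amp(|11⟩) = (0.1328 + 0.2952i):
new amp(|10⟩) = (1/√2)·a + (1/√2)·b = (-0.3166 + 0.2087i)
new amp(|11⟩) = (1/√2)·a + (-1/√2)·b = (-0.5044 - 0.2087i)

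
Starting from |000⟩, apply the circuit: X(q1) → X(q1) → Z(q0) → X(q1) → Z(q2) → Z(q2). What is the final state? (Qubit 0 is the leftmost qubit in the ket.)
|010⟩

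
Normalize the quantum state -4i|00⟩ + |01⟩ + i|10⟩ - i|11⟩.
-0.9177i|00⟩ + 0.2294|01⟩ + 0.2294i|10⟩ - 0.2294i|11⟩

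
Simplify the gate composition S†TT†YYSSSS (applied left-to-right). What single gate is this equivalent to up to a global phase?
S†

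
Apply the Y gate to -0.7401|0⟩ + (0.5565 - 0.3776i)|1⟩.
(-0.3776 - 0.5565i)|0⟩ - 0.7401i|1⟩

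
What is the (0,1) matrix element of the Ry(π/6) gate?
-0.2588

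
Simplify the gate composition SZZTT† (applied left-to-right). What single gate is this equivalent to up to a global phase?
S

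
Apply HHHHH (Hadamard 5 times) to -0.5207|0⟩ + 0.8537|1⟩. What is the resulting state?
0.2355|0⟩ - 0.9718|1⟩

H² = I, so H^5 = H: a single Hadamard. With (a, b) = (-0.5207, 0.8537), H gives ((a + b)/√2, (a − b)/√2) = (0.2355, -0.9718).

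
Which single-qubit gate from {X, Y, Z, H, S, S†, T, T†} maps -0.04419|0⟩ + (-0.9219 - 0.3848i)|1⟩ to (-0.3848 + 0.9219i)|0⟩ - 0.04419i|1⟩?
Y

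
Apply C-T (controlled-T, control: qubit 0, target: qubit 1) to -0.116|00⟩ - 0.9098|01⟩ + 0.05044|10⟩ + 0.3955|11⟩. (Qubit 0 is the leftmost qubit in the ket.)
-0.116|00⟩ - 0.9098|01⟩ + 0.05044|10⟩ + (0.2797 + 0.2797i)|11⟩

C-T leaves the control-|0⟩ kets |00⟩, |01⟩ unchanged and applies T to qubit 1 on the control-|1⟩ pair (|10⟩, |11⟩).
T = [[1, 0], [0, (1/√2 + (1/√2)i)]].
With a = amp(|10⟩) = 0.05044 and b = amp(|11⟩) = 0.3955:
new amp(|10⟩) = (1)·a = 0.05044
new amp(|11⟩) = (1/√2 + (1/√2)i)·b = (0.2797 + 0.2797i)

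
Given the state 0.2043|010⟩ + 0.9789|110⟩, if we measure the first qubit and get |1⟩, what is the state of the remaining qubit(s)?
|10⟩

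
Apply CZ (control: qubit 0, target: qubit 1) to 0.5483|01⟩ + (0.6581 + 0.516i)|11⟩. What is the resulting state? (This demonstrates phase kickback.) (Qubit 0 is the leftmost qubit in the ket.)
0.5483|01⟩ + (-0.6581 - 0.516i)|11⟩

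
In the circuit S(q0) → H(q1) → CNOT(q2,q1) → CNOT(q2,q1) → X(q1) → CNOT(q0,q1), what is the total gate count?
6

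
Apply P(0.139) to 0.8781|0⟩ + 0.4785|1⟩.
0.8781|0⟩ + (0.4739 + 0.0663i)|1⟩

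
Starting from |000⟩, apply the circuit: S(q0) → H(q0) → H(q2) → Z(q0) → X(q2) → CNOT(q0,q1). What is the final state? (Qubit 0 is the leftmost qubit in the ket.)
1/2|000⟩ + 1/2|001⟩ - 1/2|110⟩ - 1/2|111⟩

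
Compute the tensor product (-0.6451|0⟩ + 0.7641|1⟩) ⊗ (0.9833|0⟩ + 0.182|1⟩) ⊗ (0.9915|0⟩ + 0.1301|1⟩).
-0.6289|000⟩ - 0.08253|001⟩ - 0.1164|010⟩ - 0.01527|011⟩ + 0.745|100⟩ + 0.09775|101⟩ + 0.1379|110⟩ + 0.01809|111⟩

amp(|b₁b₂…⟩) = product of the factor amplitudes for bits b₁, b₂, …; only kets whose every factor amplitude is nonzero survive.
|000⟩: (-0.6451)(0.9833)(0.9915) = -0.6289
|001⟩: (-0.6451)(0.9833)(0.1301) = -0.08253
|010⟩: (-0.6451)(0.182)(0.9915) = -0.1164
|011⟩: (-0.6451)(0.182)(0.1301) = -0.01527
|100⟩: (0.7641)(0.9833)(0.9915) = 0.745
|101⟩: (0.7641)(0.9833)(0.1301) = 0.09775
|110⟩: (0.7641)(0.182)(0.9915) = 0.1379
|111⟩: (0.7641)(0.182)(0.1301) = 0.01809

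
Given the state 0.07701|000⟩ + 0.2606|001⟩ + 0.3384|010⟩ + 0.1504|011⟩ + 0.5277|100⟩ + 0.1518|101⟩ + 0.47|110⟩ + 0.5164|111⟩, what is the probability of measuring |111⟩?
0.2667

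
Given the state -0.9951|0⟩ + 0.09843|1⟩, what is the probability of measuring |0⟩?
0.9902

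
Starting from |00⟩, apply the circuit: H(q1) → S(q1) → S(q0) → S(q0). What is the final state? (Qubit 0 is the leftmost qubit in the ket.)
1/√2|00⟩ + (1/√2)i|01⟩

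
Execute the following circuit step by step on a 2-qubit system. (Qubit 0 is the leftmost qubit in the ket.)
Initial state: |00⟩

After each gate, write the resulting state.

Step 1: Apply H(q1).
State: 1/√2|00⟩ + 1/√2|01⟩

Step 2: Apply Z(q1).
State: 1/√2|00⟩ - 1/√2|01⟩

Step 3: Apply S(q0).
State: 1/√2|00⟩ - 1/√2|01⟩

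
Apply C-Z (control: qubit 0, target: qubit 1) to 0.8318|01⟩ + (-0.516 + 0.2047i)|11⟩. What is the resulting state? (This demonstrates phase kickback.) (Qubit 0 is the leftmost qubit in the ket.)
0.8318|01⟩ + (0.516 - 0.2047i)|11⟩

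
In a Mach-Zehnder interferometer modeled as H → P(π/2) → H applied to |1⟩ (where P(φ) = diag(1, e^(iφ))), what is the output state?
(1/2 - (1/2)i)|0⟩ + (1/2 + (1/2)i)|1⟩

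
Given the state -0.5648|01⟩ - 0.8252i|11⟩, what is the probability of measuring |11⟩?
0.681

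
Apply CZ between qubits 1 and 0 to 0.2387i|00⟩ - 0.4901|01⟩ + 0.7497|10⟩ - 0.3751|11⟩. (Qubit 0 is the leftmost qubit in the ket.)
0.2387i|00⟩ - 0.4901|01⟩ + 0.7497|10⟩ + 0.3751|11⟩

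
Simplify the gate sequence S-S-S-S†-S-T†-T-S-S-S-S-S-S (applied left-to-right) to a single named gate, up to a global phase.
S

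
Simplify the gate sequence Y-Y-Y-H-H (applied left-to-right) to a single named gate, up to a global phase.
Y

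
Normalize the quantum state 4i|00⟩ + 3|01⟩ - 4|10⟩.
0.6247i|00⟩ + 0.4685|01⟩ - 0.6247|10⟩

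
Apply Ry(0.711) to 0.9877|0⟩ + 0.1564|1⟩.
0.8715|0⟩ + 0.4904|1⟩

Ry(0.711) = [[cos(θ/2), −sin(θ/2)], [sin(θ/2), cos(θ/2)]]; θ = 0.711, cos(θ/2) ≈ 0.937473, sin(θ/2) ≈ 0.348059.
With a = amp(|0⟩) = 0.9877 and b = amp(|1⟩) = 0.1564:
new amp(|0⟩) = (0.937473)·a + (-0.348059)·b = 0.8715
new amp(|1⟩) = (0.348059)·a + (0.937473)·b = 0.4904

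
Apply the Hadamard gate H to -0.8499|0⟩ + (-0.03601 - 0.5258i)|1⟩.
(-0.6264 - 0.3718i)|0⟩ + (-0.5755 + 0.3718i)|1⟩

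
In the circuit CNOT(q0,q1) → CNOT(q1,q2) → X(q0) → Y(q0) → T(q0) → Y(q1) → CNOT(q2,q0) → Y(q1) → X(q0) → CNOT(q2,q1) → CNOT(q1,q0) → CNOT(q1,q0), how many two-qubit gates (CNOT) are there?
6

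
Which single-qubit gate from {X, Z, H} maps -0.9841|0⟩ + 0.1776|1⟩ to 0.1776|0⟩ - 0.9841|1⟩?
X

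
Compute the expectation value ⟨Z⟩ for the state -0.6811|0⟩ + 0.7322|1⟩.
-0.07222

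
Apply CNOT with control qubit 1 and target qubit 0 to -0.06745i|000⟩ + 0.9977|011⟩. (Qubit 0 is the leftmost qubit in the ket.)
-0.06745i|000⟩ + 0.9977|111⟩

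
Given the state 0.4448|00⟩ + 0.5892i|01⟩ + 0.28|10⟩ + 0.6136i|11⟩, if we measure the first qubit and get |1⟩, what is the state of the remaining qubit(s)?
0.4151|0⟩ + 0.9098i|1⟩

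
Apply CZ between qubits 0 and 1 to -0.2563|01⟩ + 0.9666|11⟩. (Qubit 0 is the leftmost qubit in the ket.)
-0.2563|01⟩ - 0.9666|11⟩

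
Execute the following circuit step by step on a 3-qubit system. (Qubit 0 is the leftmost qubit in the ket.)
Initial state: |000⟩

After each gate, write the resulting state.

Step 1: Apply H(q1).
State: 1/√2|000⟩ + 1/√2|010⟩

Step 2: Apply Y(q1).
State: -(1/√2)i|000⟩ + (1/√2)i|010⟩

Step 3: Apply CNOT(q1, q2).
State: -(1/√2)i|000⟩ + (1/√2)i|011⟩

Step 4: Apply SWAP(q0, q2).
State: -(1/√2)i|000⟩ + (1/√2)i|110⟩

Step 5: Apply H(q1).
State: -(1/2)i|000⟩ - (1/2)i|010⟩ + (1/2)i|100⟩ - (1/2)i|110⟩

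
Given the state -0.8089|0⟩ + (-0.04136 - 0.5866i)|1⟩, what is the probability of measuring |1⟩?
0.3458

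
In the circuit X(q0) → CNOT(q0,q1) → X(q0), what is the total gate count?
3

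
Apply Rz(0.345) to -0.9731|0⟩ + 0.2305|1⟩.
(-0.9587 + 0.167i)|0⟩ + (0.2271 + 0.03956i)|1⟩

Rz(0.345) = [[e^(−iθ/2), 0], [0, e^(iθ/2)]] with e^(±iθ/2) = cos(θ/2) ± i·sin(θ/2); θ = 0.345, cos(θ/2) ≈ 0.985159, sin(θ/2) ≈ 0.171646.
With a = amp(|0⟩) = -0.9731 and b = amp(|1⟩) = 0.2305:
new amp(|0⟩) = (0.985159 - 0.171646i)·a = (-0.9587 + 0.167i)
new amp(|1⟩) = (0.985159 + 0.171646i)·b = (0.2271 + 0.03956i)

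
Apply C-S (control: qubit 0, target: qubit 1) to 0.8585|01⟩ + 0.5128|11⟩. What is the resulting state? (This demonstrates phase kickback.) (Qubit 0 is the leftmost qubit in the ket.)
0.8585|01⟩ + 0.5128i|11⟩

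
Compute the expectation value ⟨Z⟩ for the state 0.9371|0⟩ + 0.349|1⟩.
0.7564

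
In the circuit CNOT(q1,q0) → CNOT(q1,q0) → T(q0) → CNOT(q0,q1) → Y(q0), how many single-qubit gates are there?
2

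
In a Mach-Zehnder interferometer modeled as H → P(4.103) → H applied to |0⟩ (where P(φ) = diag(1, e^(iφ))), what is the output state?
(0.2138 - 0.41i)|0⟩ + (0.7862 + 0.41i)|1⟩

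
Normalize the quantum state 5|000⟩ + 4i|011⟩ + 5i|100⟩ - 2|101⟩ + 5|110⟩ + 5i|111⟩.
0.4564|000⟩ + 0.3651i|011⟩ + 0.4564i|100⟩ - 0.1826|101⟩ + 0.4564|110⟩ + 0.4564i|111⟩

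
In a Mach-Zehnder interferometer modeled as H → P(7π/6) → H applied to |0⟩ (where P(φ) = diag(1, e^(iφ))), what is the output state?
(0.06699 - 0.25i)|0⟩ + (0.933 + 0.25i)|1⟩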